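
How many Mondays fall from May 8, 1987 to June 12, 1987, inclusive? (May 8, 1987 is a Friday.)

5

May 8, 1987 is a Friday; the first Monday on or after it is May 11, 1987 (3 days later).
From May 11, 1987 to June 12, 1987: 20 + 12 = 32 days (rest of May, June).
32 ÷ 7 = 4 full weeks with remainder 4, so 4 more Mondays after the first → 5.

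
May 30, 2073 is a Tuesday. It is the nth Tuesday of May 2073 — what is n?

5th

Day 30 falls in week ⌈30/7⌉ of the month.
Days 1–7 hold the 1st Tuesday, 8–14 the 2nd, 15–21 the 3rd, 22–28 the 4th, 29–31 the 5th.
30 is in the range for the 5th.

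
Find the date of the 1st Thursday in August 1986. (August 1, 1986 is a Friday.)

August 1986 begins on a Friday, so the first Thursday is August 7 (6 days later).

1986-08-07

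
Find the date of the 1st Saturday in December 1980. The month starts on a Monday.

December 6, 1980

December 1980 begins on a Monday, so the first Saturday is December 6 (5 days later).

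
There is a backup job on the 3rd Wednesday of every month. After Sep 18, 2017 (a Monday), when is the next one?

Sep 2017 starts on a Friday; its first Wednesday is the 6th, so the 3rd Wednesday is the 20th — Sep 20, 2017.
Sep 20, 2017 is after Sep 18, 2017, so that is the next one.

Sep 20, 2017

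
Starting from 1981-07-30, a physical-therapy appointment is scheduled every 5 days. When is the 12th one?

1981-09-23

The 12th occurrence is 11 intervals after the first: 11 × 5 = 55 days after 1981-07-30.
July has 31 days — 1 day to the end of July leaves 54.
August has 31 days (23 left).
23 days into September → 1981-09-23.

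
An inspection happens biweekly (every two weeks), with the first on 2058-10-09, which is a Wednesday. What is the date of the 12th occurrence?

The 12th occurrence is 11 intervals after the first: 11 × 14 = 154 days after 2058-10-09.
October has 31 days — 22 days to the end of October leaves 132.
November has 30 days (102 left).
December has 31 days (71 left).
January has 31 days (40 left).
February has 28 days (12 left).
12 days into March → 2059-03-12.

2059-03-12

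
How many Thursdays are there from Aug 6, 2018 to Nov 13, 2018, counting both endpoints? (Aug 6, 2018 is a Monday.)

Aug 6, 2018 is a Monday; the first Thursday on or after it is Aug 9, 2018 (3 days later).
From Aug 9, 2018 to Nov 13, 2018: 22 + 30 + 31 + 13 = 96 days (rest of Aug, Sep, Oct, Nov).
96 ÷ 7 = 13 full weeks with remainder 5, so 13 more Thursdays after the first → 14.

14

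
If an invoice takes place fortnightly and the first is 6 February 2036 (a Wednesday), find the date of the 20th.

The 20th occurrence is 19 intervals after the first: 19 × 14 = 266 days after 6 February 2036.
February has 29 days — 23 days to the end of February leaves 243.
March has 31 days (212 left).
April has 30 days (182 left).
May has 31 days (151 left).
June has 30 days (121 left).
July has 31 days (90 left).
August has 31 days (59 left).
September has 30 days (29 left).
29 days into October → 29 October 2036.

29 October 2036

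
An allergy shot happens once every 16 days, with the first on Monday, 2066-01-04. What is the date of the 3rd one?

The 3rd occurrence is 2 intervals after the first: 2 × 16 = 32 days after 2066-01-04.
January has 31 days — 27 days to the end of January leaves 5.
5 days into February → 2066-02-05.

2066-02-05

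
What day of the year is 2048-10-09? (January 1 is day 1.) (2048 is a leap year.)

Days in months before October: 31 + 29 + 31 + 30 + 31 + 30 + 31 + 31 + 30 = 274.
Plus 9 days into October → day 283.

283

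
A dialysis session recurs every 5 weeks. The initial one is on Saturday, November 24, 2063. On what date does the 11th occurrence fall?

The 11th occurrence is 10 intervals after the first: 10 × 35 = 350 days after November 24, 2063.
November has 30 days — 6 days to the end of November leaves 344.
December has 31 days (313 left).
January has 31 days (282 left).
February has 29 days (253 left).
March has 31 days (222 left).
April has 30 days (192 left).
May has 31 days (161 left).
June has 30 days (131 left).
July has 31 days (100 left).
August has 31 days (69 left).
September has 30 days (39 left).
October has 31 days (8 left).
8 days into November → November 8, 2064.

November 8, 2064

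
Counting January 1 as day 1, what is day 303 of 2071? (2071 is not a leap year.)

2071-10-30

January has 31 days (303 − 31 = 272 remain).
February has 28 days (272 − 28 = 244 remain).
March has 31 days (244 − 31 = 213 remain).
April has 30 days (213 − 30 = 183 remain).
May has 31 days (183 − 31 = 152 remain).
June has 30 days (152 − 30 = 122 remain).
July has 31 days (122 − 31 = 91 remain).
August has 31 days (91 − 31 = 60 remain).
September has 30 days (60 − 30 = 30 remain).
30 into October → October 30.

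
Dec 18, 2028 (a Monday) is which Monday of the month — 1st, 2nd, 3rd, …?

3rd

Day 18 falls in week ⌈18/7⌉ of the month.
Days 1–7 hold the 1st Monday, 8–14 the 2nd, 15–21 the 3rd, 22–28 the 4th, 29–31 the 5th.
18 is in the range for the 3rd.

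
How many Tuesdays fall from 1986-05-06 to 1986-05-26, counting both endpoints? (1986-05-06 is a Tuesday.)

1986-05-06 is a Tuesday; the first Tuesday on or after it is 1986-05-06.
From 1986-05-06 to 1986-05-26 is 26 − 6 = 20 days.
20 ÷ 7 = 2 full weeks with remainder 6, so 2 more Tuesdays after the first → 3.

3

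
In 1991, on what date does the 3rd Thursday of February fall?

21 February 1991

The first Thursday of February 1991 is February 7.
The 3rd Thursday is 2 weeks later: 7 + 14 = 21.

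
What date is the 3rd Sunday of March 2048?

15 March 2048

The first Sunday of March 2048 is March 1.
The 3rd Sunday is 2 weeks later: 1 + 14 = 15.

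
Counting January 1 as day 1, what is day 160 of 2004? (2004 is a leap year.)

Jun 8, 2004

Jan has 31 days (160 − 31 = 129 remain).
Feb has 29 days (129 − 29 = 100 remain).
Mar has 31 days (100 − 31 = 69 remain).
Apr has 30 days (69 − 30 = 39 remain).
May has 31 days (39 − 31 = 8 remain).
8 into Jun → Jun 8.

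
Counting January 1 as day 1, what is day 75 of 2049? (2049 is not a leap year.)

January has 31 days (75 − 31 = 44 remain).
February has 28 days (44 − 28 = 16 remain).
16 into March → March 16.

2049-03-16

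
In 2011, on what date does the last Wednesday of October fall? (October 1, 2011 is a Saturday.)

26 October 2011

October 2011 begins on a Saturday, so the first Wednesday is October 5 (4 days later).
October 2011 has 31 days. Adding weeks: 5, 12, 19, 26 — the last one ≤ 31 is the 26th.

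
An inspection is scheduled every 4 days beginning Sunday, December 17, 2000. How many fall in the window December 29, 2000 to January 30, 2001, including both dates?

9

Occurrences land 4·i days after December 17, 2000 for i = 0, 1, 2, …
December 29, 2000 is 12 days after the start; 12 ÷ 4 = 3 remainder 0. First occurrence in the window: #4 on December 29, 2000 (3×4 = 12 days in).
January 30, 2001 is 44 days after the start; 44 ÷ 4 = 11 remainder 0. Last occurrence in the window: #12 on January 30, 2001.
Occurrences #4 through #12: 9 in total.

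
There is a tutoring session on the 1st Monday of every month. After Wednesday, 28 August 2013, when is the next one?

August 2013 starts on a Thursday, so its 1st Monday is 5 August 2013 (4 days in).
That is not after 28 August 2013, so look at September 2013.
September 2013 starts on a Sunday, so its 1st Monday is 2 September 2013 (1 day in).

2 September 2013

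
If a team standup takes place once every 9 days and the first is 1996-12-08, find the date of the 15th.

1997-04-13

The 15th occurrence is 14 intervals after the first: 14 × 9 = 126 days after 1996-12-08.
December has 31 days — 23 days to the end of December leaves 103.
January has 31 days (72 left).
February has 28 days (44 left).
March has 31 days (13 left).
13 days into April → 1997-04-13.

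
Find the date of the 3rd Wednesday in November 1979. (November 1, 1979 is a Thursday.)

21 November 1979

November 1979 begins on a Thursday, so the first Wednesday is November 7 (6 days later).
The 3rd Wednesday is 2 weeks later: 7 + 14 = 21.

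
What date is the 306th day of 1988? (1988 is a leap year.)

Jan has 31 days (306 − 31 = 275 remain).
Feb has 29 days (275 − 29 = 246 remain).
Mar has 31 days (246 − 31 = 215 remain).
Apr has 30 days (215 − 30 = 185 remain).
May has 31 days (185 − 31 = 154 remain).
Jun has 30 days (154 − 30 = 124 remain).
Jul has 31 days (124 − 31 = 93 remain).
Aug has 31 days (93 − 31 = 62 remain).
Sep has 30 days (62 − 30 = 32 remain).
Oct has 31 days (32 − 31 = 1 remain).
1 into Nov → Nov 1.

Nov 1, 1988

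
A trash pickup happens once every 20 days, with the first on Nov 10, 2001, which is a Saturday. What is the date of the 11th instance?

May 29, 2002

The 11th occurrence is 10 intervals after the first: 10 × 20 = 200 days after Nov 10, 2001.
Nov has 30 days — 20 days to the end of Nov leaves 180.
Dec has 31 days (149 left).
Jan has 31 days (118 left).
Feb has 28 days (90 left).
Mar has 31 days (59 left).
Apr has 30 days (29 left).
29 days into May → May 29, 2002.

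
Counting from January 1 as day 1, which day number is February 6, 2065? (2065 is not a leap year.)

Days in months before February: 31 = 31.
Plus 6 days into February → day 37.

37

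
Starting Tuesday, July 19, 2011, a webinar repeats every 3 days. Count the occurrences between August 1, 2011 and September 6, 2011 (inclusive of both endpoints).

12

Occurrences land 3·i days after July 19, 2011 for i = 0, 1, 2, …
August 1, 2011 is 13 days after the start; 13 ÷ 3 = 4 remainder 1; since the remainder is 1, round up to i = 5. First occurrence in the window: #6 on August 3, 2011 (5×3 = 15 days in).
September 6, 2011 is 49 days after the start; 49 ÷ 3 = 16 remainder 1. Last occurrence in the window: #17 on September 5, 2011.
Occurrences #6 through #17: 12 in total.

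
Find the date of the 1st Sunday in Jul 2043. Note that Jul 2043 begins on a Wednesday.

Jul 5, 2043

Jul 2043 begins on a Wednesday, so the first Sunday is Jul 5 (4 days later).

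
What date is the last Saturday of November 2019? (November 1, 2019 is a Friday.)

November 2019 begins on a Friday, so the first Saturday is November 2 (1 day later).
November 2019 has 30 days. Adding weeks: 2, 9, 16, 23, 30 — the last one ≤ 30 is the 30th.

30 November 2019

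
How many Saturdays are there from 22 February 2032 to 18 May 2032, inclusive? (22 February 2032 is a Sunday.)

22 February 2032 is a Sunday; the first Saturday on or after it is 28 February 2032 (6 days later).
From 28 February 2032 to 18 May 2032: 1 + 31 + 30 + 18 = 80 days (rest of February, March, April, May).
80 ÷ 7 = 11 full weeks with remainder 3, so 11 more Saturdays after the first → 12.

12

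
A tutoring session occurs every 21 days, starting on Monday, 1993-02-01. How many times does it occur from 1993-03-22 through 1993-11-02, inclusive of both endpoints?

11

Occurrences land 21·i days after 1993-02-01 for i = 0, 1, 2, …
1993-03-22 is 49 days after the start; 49 ÷ 21 = 2 remainder 7; since the remainder is 7, round up to i = 3. First occurrence in the window: #4 on 1993-04-05 (3×21 = 63 days in).
1993-11-02 is 274 days after the start; 274 ÷ 21 = 13 remainder 1. Last occurrence in the window: #14 on 1993-11-01.
Occurrences #4 through #14: 11 in total.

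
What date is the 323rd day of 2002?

November 19, 2002

January has 31 days (323 − 31 = 292 remain).
February has 28 days (292 − 28 = 264 remain).
March has 31 days (264 − 31 = 233 remain).
April has 30 days (233 − 30 = 203 remain).
May has 31 days (203 − 31 = 172 remain).
June has 30 days (172 − 30 = 142 remain).
July has 31 days (142 − 31 = 111 remain).
August has 31 days (111 − 31 = 80 remain).
September has 30 days (80 − 30 = 50 remain).
October has 31 days (50 − 31 = 19 remain).
19 into November → November 19.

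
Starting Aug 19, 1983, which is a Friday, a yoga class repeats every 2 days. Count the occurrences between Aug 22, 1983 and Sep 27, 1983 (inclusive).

18

Occurrences land 2·i days after Aug 19, 1983 for i = 0, 1, 2, …
Aug 22, 1983 is 3 days after the start; 3 ÷ 2 = 1 remainder 1; since the remainder is 1, round up to i = 2. First occurrence in the window: #3 on Aug 23, 1983 (2×2 = 4 days in).
Sep 27, 1983 is 39 days after the start; 39 ÷ 2 = 19 remainder 1. Last occurrence in the window: #20 on Sep 26, 1983.
Occurrences #3 through #20: 18 in total.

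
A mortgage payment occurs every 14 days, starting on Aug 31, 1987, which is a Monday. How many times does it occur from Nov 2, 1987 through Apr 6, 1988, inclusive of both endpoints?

Occurrences land 14·i days after Aug 31, 1987 for i = 0, 1, 2, …
Nov 2, 1987 is 63 days after the start; 63 ÷ 14 = 4 remainder 7; since the remainder is 7, round up to i = 5. First occurrence in the window: #6 on Nov 9, 1987 (5×14 = 70 days in).
Apr 6, 1988 is 219 days after the start; 219 ÷ 14 = 15 remainder 9. Last occurrence in the window: #16 on Mar 28, 1988.
Occurrences #6 through #16: 11 in total.

11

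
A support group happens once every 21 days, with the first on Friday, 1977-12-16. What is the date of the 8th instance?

The 8th occurrence is 7 intervals after the first: 7 × 21 = 147 days after 1977-12-16.
December has 31 days — 15 days to the end of December leaves 132.
January has 31 days (101 left).
February has 28 days (73 left).
March has 31 days (42 left).
April has 30 days (12 left).
12 days into May → 1978-05-12.

1978-05-12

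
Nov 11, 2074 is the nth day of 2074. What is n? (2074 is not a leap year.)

Days in months before Nov: 31 + 28 + 31 + 30 + 31 + 30 + 31 + 31 + 30 + 31 = 304.
Plus 11 days into Nov → day 315.

315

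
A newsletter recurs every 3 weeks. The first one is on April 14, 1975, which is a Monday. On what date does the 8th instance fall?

The 8th occurrence is 7 intervals after the first: 7 × 21 = 147 days after April 14, 1975.
April has 30 days — 16 days to the end of April leaves 131.
May has 31 days (100 left).
June has 30 days (70 left).
July has 31 days (39 left).
August has 31 days (8 left).
8 days into September → September 8, 1975.

September 8, 1975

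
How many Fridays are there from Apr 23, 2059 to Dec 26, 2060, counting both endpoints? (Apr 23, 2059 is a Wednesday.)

88

Apr 23, 2059 is a Wednesday; the first Friday on or after it is Apr 25, 2059 (2 days later).
From Apr 25, 2059 to Dec 26, 2060: 250 + 361 = 611 days (rest of 2059, to Dec 26, 2060 in 2060).
611 ÷ 7 = 87 full weeks with remainder 2, so 87 more Fridays after the first → 88.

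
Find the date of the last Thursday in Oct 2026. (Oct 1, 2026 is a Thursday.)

Oct 29, 2026

Oct 2026 begins on a Thursday, so the first Thursday is Oct 1.
Oct 2026 has 31 days. Adding weeks: 1, 8, 15, 22, 29 — the last one ≤ 31 is the 29th.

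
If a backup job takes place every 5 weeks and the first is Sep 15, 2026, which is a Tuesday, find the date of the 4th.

The 4th occurrence is 3 intervals after the first: 3 × 35 = 105 days after Sep 15, 2026.
Sep has 30 days — 15 days to the end of Sep leaves 90.
Oct has 31 days (59 left).
Nov has 30 days (29 left).
29 days into Dec → Dec 29, 2026.

Dec 29, 2026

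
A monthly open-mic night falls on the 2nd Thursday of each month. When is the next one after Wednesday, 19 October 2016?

10 November 2016

October 2016 starts on a Saturday; its first Thursday is the 6th, so the 2nd Thursday is the 13th — 13 October 2016.
That is not after 19 October 2016, so look at November 2016.
November 2016 starts on a Tuesday; its first Thursday is the 3rd, so the 2nd Thursday is the 10th — 10 November 2016.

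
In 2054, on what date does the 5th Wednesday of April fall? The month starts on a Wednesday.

April 2054 begins on a Wednesday, so the first Wednesday is April 1.
The 5th Wednesday is 4 weeks later: 1 + 28 = 29.

2054-04-29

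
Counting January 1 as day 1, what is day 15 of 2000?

2000-01-15

15 into January → January 15.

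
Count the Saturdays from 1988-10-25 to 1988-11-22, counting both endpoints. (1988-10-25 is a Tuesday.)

1988-10-25 is a Tuesday; the first Saturday on or after it is 1988-10-29 (4 days later).
From 1988-10-29 to 1988-11-22: 2 + 22 = 24 days (rest of October, November).
24 ÷ 7 = 3 full weeks with remainder 3, so 3 more Saturdays after the first → 4.

4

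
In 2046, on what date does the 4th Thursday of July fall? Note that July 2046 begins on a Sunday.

July 2046 begins on a Sunday, so the first Thursday is July 5 (4 days later).
The 4th Thursday is 3 weeks later: 5 + 21 = 26.

July 26, 2046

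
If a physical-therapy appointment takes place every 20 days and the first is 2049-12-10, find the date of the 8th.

The 8th occurrence is 7 intervals after the first: 7 × 20 = 140 days after 2049-12-10.
December has 31 days — 21 days to the end of December leaves 119.
January has 31 days (88 left).
February has 28 days (60 left).
March has 31 days (29 left).
29 days into April → 2050-04-29.

2050-04-29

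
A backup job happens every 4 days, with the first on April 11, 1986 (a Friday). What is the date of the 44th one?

The 44th occurrence is 43 intervals after the first: 43 × 4 = 172 days after April 11, 1986.
April has 30 days — 19 days to the end of April leaves 153.
May has 31 days (122 left).
June has 30 days (92 left).
July has 31 days (61 left).
August has 31 days (30 left).
30 days into September → September 30, 1986.

September 30, 1986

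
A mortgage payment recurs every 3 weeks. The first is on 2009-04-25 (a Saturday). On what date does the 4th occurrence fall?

2009-06-27

The 4th occurrence is 3 intervals after the first: 3 × 21 = 63 days after 2009-04-25.
April has 30 days — 5 days to the end of April leaves 58.
May has 31 days (27 left).
27 days into June → 2009-06-27.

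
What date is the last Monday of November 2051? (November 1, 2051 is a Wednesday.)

November 2051 begins on a Wednesday, so the first Monday is November 6 (5 days later).
November 2051 has 30 days. Adding weeks: 6, 13, 20, 27 — the last one ≤ 30 is the 27th.

2051-11-27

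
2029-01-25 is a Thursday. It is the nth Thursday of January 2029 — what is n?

Day 25 falls in week ⌈25/7⌉ of the month.
Days 1–7 hold the 1st Thursday, 8–14 the 2nd, 15–21 the 3rd, 22–28 the 4th, 29–31 the 5th.
25 is in the range for the 4th.

4th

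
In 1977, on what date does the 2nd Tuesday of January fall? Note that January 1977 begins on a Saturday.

11 January 1977

January 1977 begins on a Saturday, so the first Tuesday is January 4 (3 days later).
The 2nd Tuesday is 1 weeks later: 4 + 7 = 11.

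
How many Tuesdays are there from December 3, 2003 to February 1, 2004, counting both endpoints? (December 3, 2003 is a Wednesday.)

8

December 3, 2003 is a Wednesday; the first Tuesday on or after it is December 9, 2003 (6 days later).
From December 9, 2003 to February 1, 2004: 22 + 31 + 1 = 54 days (rest of December, January, February).
54 ÷ 7 = 7 full weeks with remainder 5, so 7 more Tuesdays after the first → 8.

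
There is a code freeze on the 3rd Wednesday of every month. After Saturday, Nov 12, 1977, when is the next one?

Nov 16, 1977

Nov 1977 starts on a Tuesday; its first Wednesday is the 2nd, so the 3rd Wednesday is the 16th — Nov 16, 1977.
Nov 16, 1977 is after Nov 12, 1977, so that is the next one.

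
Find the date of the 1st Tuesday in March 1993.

1993-03-02

March 1993 begins on a Monday, so the first Tuesday is March 2 (1 day later).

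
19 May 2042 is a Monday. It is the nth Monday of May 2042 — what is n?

Day 19 falls in week ⌈19/7⌉ of the month.
Days 1–7 hold the 1st Monday, 8–14 the 2nd, 15–21 the 3rd, 22–28 the 4th, 29–31 the 5th.
19 is in the range for the 3rd.

3rd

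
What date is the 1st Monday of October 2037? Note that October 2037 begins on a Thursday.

October 5, 2037

October 2037 begins on a Thursday, so the first Monday is October 5 (4 days later).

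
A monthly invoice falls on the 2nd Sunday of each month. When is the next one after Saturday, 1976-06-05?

June 1976 starts on a Tuesday; its first Sunday is the 6th, so the 2nd Sunday is the 13th — 1976-06-13.
1976-06-13 is after 1976-06-05, so that is the next one.

1976-06-13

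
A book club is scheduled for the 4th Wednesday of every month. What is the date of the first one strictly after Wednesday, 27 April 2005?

April 2005 starts on a Friday; its first Wednesday is the 6th, so the 4th Wednesday is the 27th — 27 April 2005.
That is not after 27 April 2005, so look at May 2005.
May 2005 starts on a Sunday; its first Wednesday is the 4th, so the 4th Wednesday is the 25th — 25 May 2005.

25 May 2005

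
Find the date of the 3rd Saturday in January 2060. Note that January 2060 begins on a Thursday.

January 17, 2060

January 2060 begins on a Thursday, so the first Saturday is January 3 (2 days later).
The 3rd Saturday is 2 weeks later: 3 + 14 = 17.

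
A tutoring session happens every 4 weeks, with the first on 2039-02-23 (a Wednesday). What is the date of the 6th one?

2039-07-13

The 6th occurrence is 5 intervals after the first: 5 × 28 = 140 days after 2039-02-23.
February has 28 days — 5 days to the end of February leaves 135.
March has 31 days (104 left).
April has 30 days (74 left).
May has 31 days (43 left).
June has 30 days (13 left).
13 days into July → 2039-07-13.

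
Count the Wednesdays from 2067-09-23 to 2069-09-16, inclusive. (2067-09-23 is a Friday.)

2067-09-23 is a Friday; the first Wednesday on or after it is 2067-09-28 (5 days later).
From 2067-09-28 to 2069-09-16: 94 + 366 + 259 = 719 days (rest of 2067, 2068, to 2069-09-16 in 2069).
719 ÷ 7 = 102 full weeks with remainder 5, so 102 more Wednesdays after the first → 103.

103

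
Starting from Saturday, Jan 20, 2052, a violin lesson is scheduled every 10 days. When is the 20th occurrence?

Jul 28, 2052

The 20th occurrence is 19 intervals after the first: 19 × 10 = 190 days after Jan 20, 2052.
Jan has 31 days — 11 days to the end of Jan leaves 179.
Feb has 29 days (150 left).
Mar has 31 days (119 left).
Apr has 30 days (89 left).
May has 31 days (58 left).
Jun has 30 days (28 left).
28 days into Jul → Jul 28, 2052.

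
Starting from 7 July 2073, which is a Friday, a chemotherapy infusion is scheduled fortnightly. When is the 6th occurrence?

15 September 2073

The 6th occurrence is 5 intervals after the first: 5 × 14 = 70 days after 7 July 2073.
July has 31 days — 24 days to the end of July leaves 46.
August has 31 days (15 left).
15 days into September → 15 September 2073.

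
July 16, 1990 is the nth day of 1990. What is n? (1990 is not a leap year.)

197

Days in months before July: 31 + 28 + 31 + 30 + 31 + 30 = 181.
Plus 16 days into July → day 197.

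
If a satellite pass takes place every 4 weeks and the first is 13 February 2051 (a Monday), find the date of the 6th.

The 6th occurrence is 5 intervals after the first: 5 × 28 = 140 days after 13 February 2051.
February has 28 days — 15 days to the end of February leaves 125.
March has 31 days (94 left).
April has 30 days (64 left).
May has 31 days (33 left).
June has 30 days (3 left).
3 days into July → 3 July 2051.

3 July 2051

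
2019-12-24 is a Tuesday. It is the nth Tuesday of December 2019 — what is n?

4th

Day 24 falls in week ⌈24/7⌉ of the month.
Days 1–7 hold the 1st Tuesday, 8–14 the 2nd, 15–21 the 3rd, 22–28 the 4th, 29–31 the 5th.
24 is in the range for the 4th.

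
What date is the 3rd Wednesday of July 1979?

The first Wednesday of July 1979 is July 4.
The 3rd Wednesday is 2 weeks later: 4 + 14 = 18.

1979-07-18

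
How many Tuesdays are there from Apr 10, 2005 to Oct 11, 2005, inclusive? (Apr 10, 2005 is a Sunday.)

Apr 10, 2005 is a Sunday; the first Tuesday on or after it is Apr 12, 2005 (2 days later).
From Apr 12, 2005 to Oct 11, 2005: 18 + 31 + 30 + 31 + 31 + 30 + 11 = 182 days (rest of Apr, May, Jun, Jul, Aug, Sep, Oct).
182 ÷ 7 = 26 full weeks with remainder 0, so 26 more Tuesdays after the first → 27.

27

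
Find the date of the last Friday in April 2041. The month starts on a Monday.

26 April 2041

April 2041 begins on a Monday, so the first Friday is April 5 (4 days later).
April 2041 has 30 days. Adding weeks: 5, 12, 19, 26 — the last one ≤ 30 is the 26th.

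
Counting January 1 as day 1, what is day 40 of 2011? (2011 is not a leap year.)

2011-02-09

January has 31 days (40 − 31 = 9 remain).
9 into February → February 9.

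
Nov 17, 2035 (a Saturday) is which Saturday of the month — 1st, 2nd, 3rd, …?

Day 17 falls in week ⌈17/7⌉ of the month.
Days 1–7 hold the 1st Saturday, 8–14 the 2nd, 15–21 the 3rd, 22–28 the 4th, 29–31 the 5th.
17 is in the range for the 3rd.

3rd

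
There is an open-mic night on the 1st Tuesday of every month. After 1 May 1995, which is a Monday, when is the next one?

2 May 1995

May 1995 starts on a Monday, so its 1st Tuesday is 2 May 1995 (1 day in).
2 May 1995 is after 1 May 1995, so that is the next one.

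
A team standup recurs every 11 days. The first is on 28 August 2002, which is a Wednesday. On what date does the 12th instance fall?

The 12th occurrence is 11 intervals after the first: 11 × 11 = 121 days after 28 August 2002.
August has 31 days — 3 days to the end of August leaves 118.
September has 30 days (88 left).
October has 31 days (57 left).
November has 30 days (27 left).
27 days into December → 27 December 2002.

27 December 2002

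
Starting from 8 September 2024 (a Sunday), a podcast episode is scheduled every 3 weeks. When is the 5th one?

The 5th occurrence is 4 intervals after the first: 4 × 21 = 84 days after 8 September 2024.
September has 30 days — 22 days to the end of September leaves 62.
October has 31 days (31 left).
November has 30 days (1 left).
1 day into December → 1 December 2024.

1 December 2024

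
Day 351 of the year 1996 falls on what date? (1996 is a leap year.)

January has 31 days (351 − 31 = 320 remain).
February has 29 days (320 − 29 = 291 remain).
March has 31 days (291 − 31 = 260 remain).
April has 30 days (260 − 30 = 230 remain).
May has 31 days (230 − 31 = 199 remain).
June has 30 days (199 − 30 = 169 remain).
July has 31 days (169 − 31 = 138 remain).
August has 31 days (138 − 31 = 107 remain).
September has 30 days (107 − 30 = 77 remain).
October has 31 days (77 − 31 = 46 remain).
November has 30 days (46 − 30 = 16 remain).
16 into December → December 16.

1996-12-16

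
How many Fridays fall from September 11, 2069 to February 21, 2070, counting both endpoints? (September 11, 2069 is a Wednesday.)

September 11, 2069 is a Wednesday; the first Friday on or after it is September 13, 2069 (2 days later).
From September 13, 2069 to February 21, 2070: 17 + 31 + 30 + 31 + 31 + 21 = 161 days (rest of September, October, November, December, January, February).
161 ÷ 7 = 23 full weeks with remainder 0, so 23 more Fridays after the first → 24.

24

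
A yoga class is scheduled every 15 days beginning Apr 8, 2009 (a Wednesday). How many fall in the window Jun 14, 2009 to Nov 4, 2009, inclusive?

10

Occurrences land 15·i days after Apr 8, 2009 for i = 0, 1, 2, …
Jun 14, 2009 is 67 days after the start; 67 ÷ 15 = 4 remainder 7; since the remainder is 7, round up to i = 5. First occurrence in the window: #6 on Jun 22, 2009 (5×15 = 75 days in).
Nov 4, 2009 is 210 days after the start; 210 ÷ 15 = 14 remainder 0. Last occurrence in the window: #15 on Nov 4, 2009.
Occurrences #6 through #15: 10 in total.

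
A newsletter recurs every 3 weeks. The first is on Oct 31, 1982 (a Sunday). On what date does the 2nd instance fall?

The 2nd occurrence is 1 interval after the first: 1 × 21 = 21 days after Oct 31, 1982.
Oct has 31 days — 0 days to the end of Oct leaves 21.
21 days into Nov → Nov 21, 1982.

Nov 21, 1982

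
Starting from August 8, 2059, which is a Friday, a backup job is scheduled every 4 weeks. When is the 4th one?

The 4th occurrence is 3 intervals after the first: 3 × 28 = 84 days after August 8, 2059.
August has 31 days — 23 days to the end of August leaves 61.
September has 30 days (31 left).
31 days into October → October 31, 2059.

October 31, 2059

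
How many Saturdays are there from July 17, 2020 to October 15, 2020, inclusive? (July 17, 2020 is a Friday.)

July 17, 2020 is a Friday; the first Saturday on or after it is July 18, 2020 (1 day later).
From July 18, 2020 to October 15, 2020: 13 + 31 + 30 + 15 = 89 days (rest of July, August, September, October).
89 ÷ 7 = 12 full weeks with remainder 5, so 12 more Saturdays after the first → 13.

13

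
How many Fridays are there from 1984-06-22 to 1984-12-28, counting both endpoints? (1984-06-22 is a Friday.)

28

1984-06-22 is a Friday; the first Friday on or after it is 1984-06-22.
From 1984-06-22 to 1984-12-28: 8 + 31 + 31 + 30 + 31 + 30 + 28 = 189 days (rest of June, July, August, September, October, November, December).
189 ÷ 7 = 27 full weeks with remainder 0, so 27 more Fridays after the first → 28.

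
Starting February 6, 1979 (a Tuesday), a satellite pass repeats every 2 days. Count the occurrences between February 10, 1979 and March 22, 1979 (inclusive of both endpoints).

Occurrences land 2·i days after February 6, 1979 for i = 0, 1, 2, …
February 10, 1979 is 4 days after the start; 4 ÷ 2 = 2 remainder 0. First occurrence in the window: #3 on February 10, 1979 (2×2 = 4 days in).
March 22, 1979 is 44 days after the start; 44 ÷ 2 = 22 remainder 0. Last occurrence in the window: #23 on March 22, 1979.
Occurrences #3 through #23: 21 in total.

21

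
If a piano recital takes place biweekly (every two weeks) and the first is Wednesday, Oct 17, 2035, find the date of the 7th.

The 7th occurrence is 6 intervals after the first: 6 × 14 = 84 days after Oct 17, 2035.
Oct has 31 days — 14 days to the end of Oct leaves 70.
Nov has 30 days (40 left).
Dec has 31 days (9 left).
9 days into Jan → Jan 9, 2036.

Jan 9, 2036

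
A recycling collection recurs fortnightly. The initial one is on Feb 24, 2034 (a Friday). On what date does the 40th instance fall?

The 40th occurrence is 39 intervals after the first: 39 × 14 = 546 days after Feb 24, 2034.
Feb has 28 days — 4 days to the end of Feb leaves 542.
From end of Feb to end of 2034 is 306 days (236 left).
Jan has 31 days (205 left).
Feb has 28 days (177 left).
Mar has 31 days (146 left).
Apr has 30 days (116 left).
May has 31 days (85 left).
Jun has 30 days (55 left).
Jul has 31 days (24 left).
24 days into Aug → Aug 24, 2035.

Aug 24, 2035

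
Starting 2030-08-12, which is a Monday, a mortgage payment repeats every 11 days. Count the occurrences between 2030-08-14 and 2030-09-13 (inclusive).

Occurrences land 11·i days after 2030-08-12 for i = 0, 1, 2, …
2030-08-14 is 2 days after the start; 2 ÷ 11 = 0 remainder 2; since the remainder is 2, round up to i = 1. First occurrence in the window: #2 on 2030-08-23 (1×11 = 11 days in).
2030-09-13 is 32 days after the start; 32 ÷ 11 = 2 remainder 10. Last occurrence in the window: #3 on 2030-09-03.
Occurrences #2 through #3: 2 in total.

2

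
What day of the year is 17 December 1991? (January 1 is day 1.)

Days in months before December: 31 + 28 + 31 + 30 + 31 + 30 + 31 + 31 + 30 + 31 + 30 = 334.
Plus 17 days into December → day 351.

351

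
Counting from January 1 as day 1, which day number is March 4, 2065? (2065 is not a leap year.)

63

Days in months before March: 31 + 28 = 59.
Plus 4 days into March → day 63.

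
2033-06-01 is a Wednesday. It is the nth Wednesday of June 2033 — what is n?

1st

Day 1 falls in week ⌈1/7⌉ of the month.
Days 1–7 hold the 1st Wednesday, 8–14 the 2nd, 15–21 the 3rd, 22–28 the 4th, 29–31 the 5th.
1 is in the range for the 1st.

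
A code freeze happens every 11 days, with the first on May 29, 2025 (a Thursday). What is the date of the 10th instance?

The 10th occurrence is 9 intervals after the first: 9 × 11 = 99 days after May 29, 2025.
May has 31 days — 2 days to the end of May leaves 97.
Jun has 30 days (67 left).
Jul has 31 days (36 left).
Aug has 31 days (5 left).
5 days into Sep → Sep 5, 2025.

Sep 5, 2025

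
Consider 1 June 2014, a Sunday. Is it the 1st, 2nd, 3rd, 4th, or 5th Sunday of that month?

1st

Day 1 falls in week ⌈1/7⌉ of the month.
Days 1–7 hold the 1st Sunday, 8–14 the 2nd, 15–21 the 3rd, 22–28 the 4th, 29–31 the 5th.
1 is in the range for the 1st.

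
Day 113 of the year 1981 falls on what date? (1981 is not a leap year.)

January has 31 days (113 − 31 = 82 remain).
February has 28 days (82 − 28 = 54 remain).
March has 31 days (54 − 31 = 23 remain).
23 into April → April 23.

23 April 1981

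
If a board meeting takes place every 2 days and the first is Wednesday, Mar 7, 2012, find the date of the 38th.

The 38th occurrence is 37 intervals after the first: 37 × 2 = 74 days after Mar 7, 2012.
Mar has 31 days — 24 days to the end of Mar leaves 50.
Apr has 30 days (20 left).
20 days into May → May 20, 2012.

May 20, 2012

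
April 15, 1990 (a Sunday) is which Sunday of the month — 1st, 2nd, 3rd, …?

3rd

Day 15 falls in week ⌈15/7⌉ of the month.
Days 1–7 hold the 1st Sunday, 8–14 the 2nd, 15–21 the 3rd, 22–28 the 4th, 29–31 the 5th.
15 is in the range for the 3rd.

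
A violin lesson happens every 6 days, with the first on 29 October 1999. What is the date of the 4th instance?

16 November 1999

The 4th occurrence is 3 intervals after the first: 3 × 6 = 18 days after 29 October 1999.
October has 31 days — 2 days to the end of October leaves 16.
16 days into November → 16 November 1999.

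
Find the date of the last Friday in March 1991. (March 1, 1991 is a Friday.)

29 March 1991

March 1991 begins on a Friday, so the first Friday is March 1.
March 1991 has 31 days. Adding weeks: 1, 8, 15, 22, 29 — the last one ≤ 31 is the 29th.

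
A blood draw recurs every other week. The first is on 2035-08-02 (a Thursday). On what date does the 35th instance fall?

The 35th occurrence is 34 intervals after the first: 34 × 14 = 476 days after 2035-08-02.
August has 31 days — 29 days to the end of August leaves 447.
From end of August to end of 2035 is 122 days (325 left).
January has 31 days (294 left).
February has 29 days (265 left).
March has 31 days (234 left).
April has 30 days (204 left).
May has 31 days (173 left).
June has 30 days (143 left).
July has 31 days (112 left).
August has 31 days (81 left).
September has 30 days (51 left).
October has 31 days (20 left).
20 days into November → 2036-11-20.

2036-11-20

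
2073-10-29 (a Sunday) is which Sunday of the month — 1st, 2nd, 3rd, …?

Day 29 falls in week ⌈29/7⌉ of the month.
Days 1–7 hold the 1st Sunday, 8–14 the 2nd, 15–21 the 3rd, 22–28 the 4th, 29–31 the 5th.
29 is in the range for the 5th.

5th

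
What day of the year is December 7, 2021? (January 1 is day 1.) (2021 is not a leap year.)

341

Days in months before December: 31 + 28 + 31 + 30 + 31 + 30 + 31 + 31 + 30 + 31 + 30 = 334.
Plus 7 days into December → day 341.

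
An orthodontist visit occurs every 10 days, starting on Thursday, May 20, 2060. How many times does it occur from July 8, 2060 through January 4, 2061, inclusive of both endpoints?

Occurrences land 10·i days after May 20, 2060 for i = 0, 1, 2, …
July 8, 2060 is 49 days after the start; 49 ÷ 10 = 4 remainder 9; since the remainder is 9, round up to i = 5. First occurrence in the window: #6 on July 9, 2060 (5×10 = 50 days in).
January 4, 2061 is 229 days after the start; 229 ÷ 10 = 22 remainder 9. Last occurrence in the window: #23 on December 26, 2060.
Occurrences #6 through #23: 18 in total.

18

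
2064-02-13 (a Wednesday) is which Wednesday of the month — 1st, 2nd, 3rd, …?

Day 13 falls in week ⌈13/7⌉ of the month.
Days 1–7 hold the 1st Wednesday, 8–14 the 2nd, 15–21 the 3rd, 22–28 the 4th, 29–31 the 5th.
13 is in the range for the 2nd.

2nd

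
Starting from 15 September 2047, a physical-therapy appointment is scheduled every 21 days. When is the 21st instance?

The 21st occurrence is 20 intervals after the first: 20 × 21 = 420 days after 15 September 2047.
September has 30 days — 15 days to the end of September leaves 405.
From end of September to end of 2047 is 92 days (313 left).
January has 31 days (282 left).
February has 29 days (253 left).
March has 31 days (222 left).
April has 30 days (192 left).
May has 31 days (161 left).
June has 30 days (131 left).
July has 31 days (100 left).
August has 31 days (69 left).
September has 30 days (39 left).
October has 31 days (8 left).
8 days into November → 8 November 2048.

8 November 2048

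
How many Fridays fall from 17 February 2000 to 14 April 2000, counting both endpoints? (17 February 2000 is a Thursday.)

17 February 2000 is a Thursday; the first Friday on or after it is 18 February 2000 (1 day later).
From 18 February 2000 to 14 April 2000: 11 + 31 + 14 = 56 days (rest of February, March, April).
56 ÷ 7 = 8 full weeks with remainder 0, so 8 more Fridays after the first → 9.

9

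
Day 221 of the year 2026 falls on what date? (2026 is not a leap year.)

Jan has 31 days (221 − 31 = 190 remain).
Feb has 28 days (190 − 28 = 162 remain).
Mar has 31 days (162 − 31 = 131 remain).
Apr has 30 days (131 − 30 = 101 remain).
May has 31 days (101 − 31 = 70 remain).
Jun has 30 days (70 − 30 = 40 remain).
Jul has 31 days (40 − 31 = 9 remain).
9 into Aug → Aug 9.

Aug 9, 2026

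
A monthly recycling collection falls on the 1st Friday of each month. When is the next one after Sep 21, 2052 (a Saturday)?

Oct 4, 2052

Sep 2052 starts on a Sunday, so its 1st Friday is Sep 6, 2052 (5 days in).
That is not after Sep 21, 2052, so look at Oct 2052.
Oct 2052 starts on a Tuesday, so its 1st Friday is Oct 4, 2052 (3 days in).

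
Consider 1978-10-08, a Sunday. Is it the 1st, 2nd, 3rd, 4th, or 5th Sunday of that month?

Day 8 falls in week ⌈8/7⌉ of the month.
Days 1–7 hold the 1st Sunday, 8–14 the 2nd, 15–21 the 3rd, 22–28 the 4th, 29–31 the 5th.
8 is in the range for the 2nd.

2nd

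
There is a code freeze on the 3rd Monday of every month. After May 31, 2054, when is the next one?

June 15, 2054

May 2054 starts on a Friday; its first Monday is the 4th, so the 3rd Monday is the 18th — May 18, 2054.
That is not after May 31, 2054, so look at June 2054.
June 2054 starts on a Monday; its first Monday is the 1st, so the 3rd Monday is the 15th — June 15, 2054.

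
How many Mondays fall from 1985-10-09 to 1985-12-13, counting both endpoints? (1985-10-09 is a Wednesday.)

9

1985-10-09 is a Wednesday; the first Monday on or after it is 1985-10-14 (5 days later).
From 1985-10-14 to 1985-12-13: 17 + 30 + 13 = 60 days (rest of October, November, December).
60 ÷ 7 = 8 full weeks with remainder 4, so 8 more Mondays after the first → 9.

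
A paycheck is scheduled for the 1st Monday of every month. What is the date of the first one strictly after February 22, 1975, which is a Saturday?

February 1975 starts on a Saturday, so its 1st Monday is February 3, 1975 (2 days in).
That is not after February 22, 1975, so look at March 1975.
March 1975 starts on a Saturday, so its 1st Monday is March 3, 1975 (2 days in).

March 3, 1975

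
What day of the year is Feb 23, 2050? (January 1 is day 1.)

54

Days in months before Feb: 31 = 31.
Plus 23 days into Feb → day 54.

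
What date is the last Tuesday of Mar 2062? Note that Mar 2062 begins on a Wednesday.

Mar 2062 begins on a Wednesday, so the first Tuesday is Mar 7 (6 days later).
Mar 2062 has 31 days. Adding weeks: 7, 14, 21, 28 — the last one ≤ 31 is the 28th.

Mar 28, 2062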